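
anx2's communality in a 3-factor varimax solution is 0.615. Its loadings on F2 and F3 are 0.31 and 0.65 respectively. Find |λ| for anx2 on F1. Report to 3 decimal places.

0.310

Under orthogonal rotation h² = Σλ², so λ_F1² = h² − (0.5186) = 0.615 − 0.5186 = 0.0964.
|λ| = √0.0964 = 0.3105.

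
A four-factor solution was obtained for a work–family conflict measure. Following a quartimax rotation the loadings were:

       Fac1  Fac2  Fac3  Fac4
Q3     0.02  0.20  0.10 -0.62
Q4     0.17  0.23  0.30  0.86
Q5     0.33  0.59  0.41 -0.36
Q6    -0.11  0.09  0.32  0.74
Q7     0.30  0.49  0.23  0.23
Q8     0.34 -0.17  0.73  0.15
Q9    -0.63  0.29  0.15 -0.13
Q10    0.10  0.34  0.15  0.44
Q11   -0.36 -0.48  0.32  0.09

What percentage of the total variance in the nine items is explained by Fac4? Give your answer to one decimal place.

23.3%

SS loadings for Fac4 = (-0.62)² + 0.86² + (-0.36)² + 0.74² + 0.23² + 0.15² + (-0.13)² + 0.44² + 0.09² = 2.0952
With 9 standardized items, total variance = 9. Proportion = 2.0952/9 = 0.2328 → 23.28%.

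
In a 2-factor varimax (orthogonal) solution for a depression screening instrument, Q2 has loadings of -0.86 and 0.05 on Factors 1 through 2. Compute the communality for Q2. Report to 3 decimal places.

h² = (-0.86)² + 0.05² = 0.7396 + 0.0025 = 0.7421

0.742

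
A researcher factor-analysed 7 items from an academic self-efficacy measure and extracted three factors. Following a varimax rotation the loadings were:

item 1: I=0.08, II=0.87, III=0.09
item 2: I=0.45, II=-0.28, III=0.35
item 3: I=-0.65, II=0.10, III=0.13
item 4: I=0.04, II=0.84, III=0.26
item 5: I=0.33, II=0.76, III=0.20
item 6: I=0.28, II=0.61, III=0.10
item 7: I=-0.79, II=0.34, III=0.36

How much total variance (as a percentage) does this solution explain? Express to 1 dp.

Communalities: 0.7714, 0.4034, 0.4494, 0.7748, 0.7265, 0.4605, 0.8693; Σh² = 4.4553.
Total variance with 7 standardized items is 7, so the solution explains 4.4553/7 = 0.6365 = 63.65%.

63.6%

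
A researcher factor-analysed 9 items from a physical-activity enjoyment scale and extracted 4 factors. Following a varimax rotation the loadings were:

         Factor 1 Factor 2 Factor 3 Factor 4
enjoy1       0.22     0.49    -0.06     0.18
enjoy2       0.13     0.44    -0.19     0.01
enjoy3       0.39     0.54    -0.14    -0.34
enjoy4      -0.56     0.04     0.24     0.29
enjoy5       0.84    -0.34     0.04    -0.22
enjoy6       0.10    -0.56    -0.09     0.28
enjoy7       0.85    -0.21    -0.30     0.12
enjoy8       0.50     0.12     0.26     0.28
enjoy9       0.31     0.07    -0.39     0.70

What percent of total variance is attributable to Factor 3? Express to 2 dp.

4.85%

SS loadings for Factor 3 = (-0.06)² + (-0.19)² + (-0.14)² + 0.24² + 0.04² + (-0.09)² + (-0.30)² + 0.26² + (-0.39)² = 0.4363
With 9 standardized items, total variance = 9. Proportion = 0.4363/9 = 0.0485 → 4.85%.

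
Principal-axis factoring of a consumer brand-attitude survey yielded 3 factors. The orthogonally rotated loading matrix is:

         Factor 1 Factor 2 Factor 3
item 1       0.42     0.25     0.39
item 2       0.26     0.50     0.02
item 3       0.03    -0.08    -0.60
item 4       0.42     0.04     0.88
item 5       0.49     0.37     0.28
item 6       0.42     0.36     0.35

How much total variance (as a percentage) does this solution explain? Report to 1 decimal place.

48.5%

Communalities: 0.3910, 0.3180, 0.3673, 0.9524, 0.4554, 0.4285; Σh² = 2.9126.
Total variance with 6 standardized items is 6, so the solution explains 2.9126/6 = 0.4854 = 48.54%.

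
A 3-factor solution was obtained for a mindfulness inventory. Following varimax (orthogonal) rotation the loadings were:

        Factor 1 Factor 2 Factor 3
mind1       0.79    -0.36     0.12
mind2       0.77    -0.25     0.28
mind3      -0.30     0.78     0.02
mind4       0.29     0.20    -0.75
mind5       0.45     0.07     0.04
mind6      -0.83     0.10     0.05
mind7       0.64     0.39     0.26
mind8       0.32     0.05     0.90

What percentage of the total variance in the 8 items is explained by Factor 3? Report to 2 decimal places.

19.22%

SS loadings for Factor 3 = 0.12² + 0.28² + 0.02² + (-0.75)² + 0.04² + 0.05² + 0.26² + 0.90² = 1.5374
With 8 standardized items, total variance = 8. Proportion = 1.5374/8 = 0.1922 → 19.22%.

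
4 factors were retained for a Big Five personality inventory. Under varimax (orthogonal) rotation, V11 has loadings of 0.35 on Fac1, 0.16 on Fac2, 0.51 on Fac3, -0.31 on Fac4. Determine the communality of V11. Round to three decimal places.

h² = 0.35² + 0.16² + 0.51² + (-0.31)² = 0.1225 + 0.0256 + 0.2601 + 0.0961 = 0.5043

0.504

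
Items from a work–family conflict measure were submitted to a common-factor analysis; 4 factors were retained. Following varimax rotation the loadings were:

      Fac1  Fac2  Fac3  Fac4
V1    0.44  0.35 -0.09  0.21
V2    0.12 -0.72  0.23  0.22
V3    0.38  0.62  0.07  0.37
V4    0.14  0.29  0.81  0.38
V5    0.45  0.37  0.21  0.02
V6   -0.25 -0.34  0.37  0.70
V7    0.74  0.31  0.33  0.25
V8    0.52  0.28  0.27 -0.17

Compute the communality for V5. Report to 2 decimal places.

h² = 0.45² + 0.37² + 0.21² + 0.02² = 0.2025 + 0.1369 + 0.0441 + 0.0004 = 0.3839

0.38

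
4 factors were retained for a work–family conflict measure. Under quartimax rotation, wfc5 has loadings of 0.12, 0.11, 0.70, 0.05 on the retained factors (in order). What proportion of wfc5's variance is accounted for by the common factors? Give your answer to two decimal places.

0.52

h² = 0.12² + 0.11² + 0.70² + 0.05² = 0.0144 + 0.0121 + 0.4900 + 0.0025 = 0.5190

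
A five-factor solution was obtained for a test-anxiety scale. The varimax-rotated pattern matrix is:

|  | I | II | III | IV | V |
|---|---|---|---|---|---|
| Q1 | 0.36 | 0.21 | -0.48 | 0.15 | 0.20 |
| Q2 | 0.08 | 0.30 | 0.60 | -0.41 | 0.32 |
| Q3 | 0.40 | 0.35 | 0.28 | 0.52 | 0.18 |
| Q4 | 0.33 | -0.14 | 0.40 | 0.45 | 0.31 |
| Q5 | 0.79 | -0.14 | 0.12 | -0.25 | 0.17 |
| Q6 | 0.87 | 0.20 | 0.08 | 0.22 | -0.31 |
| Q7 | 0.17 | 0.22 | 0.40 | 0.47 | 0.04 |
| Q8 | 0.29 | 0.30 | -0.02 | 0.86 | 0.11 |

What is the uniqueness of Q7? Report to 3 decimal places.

h² = 0.17² + 0.22² + 0.40² + 0.47² + 0.04² = 0.0289 + 0.0484 + 0.1600 + 0.2209 + 0.0016 = 0.4598
Uniqueness u² = 1 − h² = 1 − 0.4598 = 0.5402

0.540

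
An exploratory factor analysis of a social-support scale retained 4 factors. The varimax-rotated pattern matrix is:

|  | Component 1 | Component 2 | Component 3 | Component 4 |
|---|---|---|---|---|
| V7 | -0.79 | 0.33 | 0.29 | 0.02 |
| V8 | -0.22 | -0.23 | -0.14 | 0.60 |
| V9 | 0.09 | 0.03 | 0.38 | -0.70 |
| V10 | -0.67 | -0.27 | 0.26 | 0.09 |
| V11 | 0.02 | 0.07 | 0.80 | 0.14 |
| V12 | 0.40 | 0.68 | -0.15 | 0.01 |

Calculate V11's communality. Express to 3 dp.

h² = 0.02² + 0.07² + 0.80² + 0.14² = 0.0004 + 0.0049 + 0.6400 + 0.0196 = 0.6649

0.665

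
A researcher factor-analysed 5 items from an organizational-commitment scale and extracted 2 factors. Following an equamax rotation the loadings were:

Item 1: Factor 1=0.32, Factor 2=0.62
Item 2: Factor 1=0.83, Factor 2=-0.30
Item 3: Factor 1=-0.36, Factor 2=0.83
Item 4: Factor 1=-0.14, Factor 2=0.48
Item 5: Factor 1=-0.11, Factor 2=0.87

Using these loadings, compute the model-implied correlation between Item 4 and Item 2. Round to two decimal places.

r̂ = Σ λ_i·λ_j across factors = (-0.14)(0.83) + (0.48)(-0.30)
  = -0.1162 -0.1440 = -0.2602

-0.26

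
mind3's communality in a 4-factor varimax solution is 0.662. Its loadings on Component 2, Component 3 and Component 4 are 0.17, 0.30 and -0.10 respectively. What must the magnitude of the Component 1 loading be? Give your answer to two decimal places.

Under orthogonal rotation h² = Σλ², so λ_Component 1² = h² − (0.1289) = 0.662 − 0.1289 = 0.5331.
|λ| = √0.5331 = 0.7301.

0.73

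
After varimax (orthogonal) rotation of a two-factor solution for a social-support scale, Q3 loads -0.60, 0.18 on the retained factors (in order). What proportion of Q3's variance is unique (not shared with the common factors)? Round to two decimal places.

h² = (-0.60)² + 0.18² = 0.3600 + 0.0324 = 0.3924
Uniqueness u² = 1 − h² = 1 − 0.3924 = 0.6076

0.61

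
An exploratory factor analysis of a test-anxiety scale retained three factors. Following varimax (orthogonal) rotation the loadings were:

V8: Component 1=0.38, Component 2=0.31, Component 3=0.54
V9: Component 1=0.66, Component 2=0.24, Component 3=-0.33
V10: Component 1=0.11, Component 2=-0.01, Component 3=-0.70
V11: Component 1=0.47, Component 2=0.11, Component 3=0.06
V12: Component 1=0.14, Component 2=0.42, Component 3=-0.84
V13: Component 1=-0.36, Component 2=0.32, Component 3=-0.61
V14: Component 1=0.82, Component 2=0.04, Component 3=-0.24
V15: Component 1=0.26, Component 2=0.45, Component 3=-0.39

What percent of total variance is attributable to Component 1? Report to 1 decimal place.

21.3%

SS loadings for Component 1 = 0.38² + 0.66² + 0.11² + 0.47² + 0.14² + (-0.36)² + 0.82² + 0.26² = 1.7022
With 8 standardized items, total variance = 8. Proportion = 1.7022/8 = 0.2128 → 21.28%.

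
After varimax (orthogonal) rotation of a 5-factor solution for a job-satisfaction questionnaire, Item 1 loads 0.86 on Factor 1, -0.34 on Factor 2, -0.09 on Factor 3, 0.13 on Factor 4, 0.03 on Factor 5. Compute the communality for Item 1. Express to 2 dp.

h² = 0.86² + (-0.34)² + (-0.09)² + 0.13² + 0.03² = 0.7396 + 0.1156 + 0.0081 + 0.0169 + 0.0009 = 0.8811

0.88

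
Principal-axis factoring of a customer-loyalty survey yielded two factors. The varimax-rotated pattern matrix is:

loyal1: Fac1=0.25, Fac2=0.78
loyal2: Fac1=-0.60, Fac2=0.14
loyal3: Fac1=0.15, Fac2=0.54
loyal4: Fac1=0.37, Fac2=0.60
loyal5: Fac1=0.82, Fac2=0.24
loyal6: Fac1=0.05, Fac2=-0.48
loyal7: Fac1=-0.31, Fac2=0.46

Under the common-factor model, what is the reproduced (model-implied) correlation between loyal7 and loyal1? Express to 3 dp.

r̂ = Σ λ_i·λ_j across factors = (-0.31)(0.25) + (0.46)(0.78)
  = -0.0775 +0.3588 = 0.2813

0.281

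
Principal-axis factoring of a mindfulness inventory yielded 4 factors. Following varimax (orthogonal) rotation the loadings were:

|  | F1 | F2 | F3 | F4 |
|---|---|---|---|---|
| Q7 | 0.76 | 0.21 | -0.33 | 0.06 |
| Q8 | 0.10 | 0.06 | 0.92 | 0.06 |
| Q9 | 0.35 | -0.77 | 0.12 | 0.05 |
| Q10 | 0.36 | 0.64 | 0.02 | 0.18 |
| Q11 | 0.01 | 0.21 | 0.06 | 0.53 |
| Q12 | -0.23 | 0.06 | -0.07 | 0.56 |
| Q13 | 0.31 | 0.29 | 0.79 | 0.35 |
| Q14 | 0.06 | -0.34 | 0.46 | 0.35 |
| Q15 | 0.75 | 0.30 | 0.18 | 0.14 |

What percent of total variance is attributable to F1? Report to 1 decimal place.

17.3%

SS loadings for F1 = 0.76² + 0.10² + 0.35² + 0.36² + 0.01² + (-0.23)² + 0.31² + 0.06² + 0.75² = 1.5549
With 9 standardized items, total variance = 9. Proportion = 1.5549/9 = 0.1728 → 17.28%.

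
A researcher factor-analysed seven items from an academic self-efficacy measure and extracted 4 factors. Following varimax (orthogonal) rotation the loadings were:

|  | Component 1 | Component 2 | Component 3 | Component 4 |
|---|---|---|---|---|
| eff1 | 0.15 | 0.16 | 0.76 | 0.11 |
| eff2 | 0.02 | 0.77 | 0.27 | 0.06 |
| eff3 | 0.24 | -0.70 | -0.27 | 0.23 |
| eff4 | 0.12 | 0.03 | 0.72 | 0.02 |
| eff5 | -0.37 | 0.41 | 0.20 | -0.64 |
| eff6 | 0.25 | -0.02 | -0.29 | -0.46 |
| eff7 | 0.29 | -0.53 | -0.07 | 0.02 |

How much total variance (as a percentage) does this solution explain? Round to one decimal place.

57.1%

SS loadings by factor: 0.3784, 1.5588, 1.3708, 0.6906; total = 3.9986.
Total variance with 7 standardized items is 7, so the solution explains 3.9986/7 = 0.5712 = 57.12%.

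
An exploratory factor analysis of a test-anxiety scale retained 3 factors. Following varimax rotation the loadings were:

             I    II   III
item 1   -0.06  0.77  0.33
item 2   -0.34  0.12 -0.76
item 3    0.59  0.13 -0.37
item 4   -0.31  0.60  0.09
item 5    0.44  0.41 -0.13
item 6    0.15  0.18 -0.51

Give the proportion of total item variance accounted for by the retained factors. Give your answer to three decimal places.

0.512

SS loadings by factor: 0.7795, 1.1847, 1.1085; total = 3.0727.
Total variance with 6 standardized items is 6, so the solution explains 3.0727/6 = 0.5121.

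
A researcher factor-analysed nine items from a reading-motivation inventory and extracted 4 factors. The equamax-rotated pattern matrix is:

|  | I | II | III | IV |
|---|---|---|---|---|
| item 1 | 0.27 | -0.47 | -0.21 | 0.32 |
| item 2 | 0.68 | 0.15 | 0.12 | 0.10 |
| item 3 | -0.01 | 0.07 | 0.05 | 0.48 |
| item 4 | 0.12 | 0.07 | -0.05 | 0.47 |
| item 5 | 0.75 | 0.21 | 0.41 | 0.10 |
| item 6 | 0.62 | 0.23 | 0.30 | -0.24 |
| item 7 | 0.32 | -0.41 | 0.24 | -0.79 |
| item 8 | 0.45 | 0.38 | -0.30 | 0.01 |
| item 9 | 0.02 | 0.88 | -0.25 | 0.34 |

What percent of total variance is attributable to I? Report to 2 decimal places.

20.02%

SS loadings for I = 0.27² + 0.68² + (-0.01)² + 0.12² + 0.75² + 0.62² + 0.32² + 0.45² + 0.02² = 1.8020
With 9 standardized items, total variance = 9. Proportion = 1.8020/9 = 0.2002 → 20.02%.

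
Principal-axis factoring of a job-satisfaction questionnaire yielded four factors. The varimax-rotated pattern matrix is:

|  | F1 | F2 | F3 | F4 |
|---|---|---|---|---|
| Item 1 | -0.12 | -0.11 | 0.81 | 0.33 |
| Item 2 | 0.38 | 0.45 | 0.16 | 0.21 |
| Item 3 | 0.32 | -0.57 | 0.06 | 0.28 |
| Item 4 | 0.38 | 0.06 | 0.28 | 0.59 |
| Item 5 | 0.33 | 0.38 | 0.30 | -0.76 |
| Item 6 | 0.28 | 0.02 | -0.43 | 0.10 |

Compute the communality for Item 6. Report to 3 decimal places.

0.274

h² = 0.28² + 0.02² + (-0.43)² + 0.10² = 0.0784 + 0.0004 + 0.1849 + 0.0100 = 0.2737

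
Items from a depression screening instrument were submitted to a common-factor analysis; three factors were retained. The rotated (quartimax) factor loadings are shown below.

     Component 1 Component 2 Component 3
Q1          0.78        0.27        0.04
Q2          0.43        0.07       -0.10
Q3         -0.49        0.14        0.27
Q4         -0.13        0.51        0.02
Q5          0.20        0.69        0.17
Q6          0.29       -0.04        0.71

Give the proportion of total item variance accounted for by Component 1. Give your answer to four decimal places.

0.1957

SS loadings for Component 1 = 0.78² + 0.43² + (-0.49)² + (-0.13)² + 0.20² + 0.29² = 1.1744
Proportion of variance = 1.1744 / 6 = 0.1957.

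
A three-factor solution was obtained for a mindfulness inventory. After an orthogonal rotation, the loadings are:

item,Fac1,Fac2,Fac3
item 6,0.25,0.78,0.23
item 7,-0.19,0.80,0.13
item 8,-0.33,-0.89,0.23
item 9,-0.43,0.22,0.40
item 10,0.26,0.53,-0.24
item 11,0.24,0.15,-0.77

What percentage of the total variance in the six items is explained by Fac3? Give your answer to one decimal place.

SS loadings for Fac3 = 0.23² + 0.13² + 0.23² + 0.40² + (-0.24)² + (-0.77)² = 0.9332
With 6 standardized items, total variance = 6. Proportion = 0.9332/6 = 0.1555 → 15.55%.

15.6%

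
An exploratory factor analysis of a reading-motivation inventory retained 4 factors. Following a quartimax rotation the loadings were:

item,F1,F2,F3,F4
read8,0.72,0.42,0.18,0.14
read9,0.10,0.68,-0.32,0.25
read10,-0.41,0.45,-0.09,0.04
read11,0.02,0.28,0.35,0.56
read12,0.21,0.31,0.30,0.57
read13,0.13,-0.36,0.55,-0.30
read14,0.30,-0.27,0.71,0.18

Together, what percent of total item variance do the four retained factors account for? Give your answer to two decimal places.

Communalities: 0.7468, 0.6373, 0.3803, 0.5149, 0.5551, 0.5390, 0.6994; Σh² = 4.0728.
Total variance with 7 standardized items is 7, so the solution explains 4.0728/7 = 0.5818 = 58.18%.

58.18%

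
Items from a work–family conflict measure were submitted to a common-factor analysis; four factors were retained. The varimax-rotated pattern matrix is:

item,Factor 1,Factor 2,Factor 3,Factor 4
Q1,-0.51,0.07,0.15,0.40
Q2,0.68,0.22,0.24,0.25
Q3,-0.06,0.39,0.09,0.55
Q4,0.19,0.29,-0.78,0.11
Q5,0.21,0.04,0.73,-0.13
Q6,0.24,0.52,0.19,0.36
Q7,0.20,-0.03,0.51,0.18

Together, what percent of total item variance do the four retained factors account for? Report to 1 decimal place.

53.0%

SS loadings by factor: 0.9039, 0.5624, 1.5257, 0.7160; total = 3.7080.
Total variance with 7 standardized items is 7, so the solution explains 3.7080/7 = 0.5297 = 52.97%.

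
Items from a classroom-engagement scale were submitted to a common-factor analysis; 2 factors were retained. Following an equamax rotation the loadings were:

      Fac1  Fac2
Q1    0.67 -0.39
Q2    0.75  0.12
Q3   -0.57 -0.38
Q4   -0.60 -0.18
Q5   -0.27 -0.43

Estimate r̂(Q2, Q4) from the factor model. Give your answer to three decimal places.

r̂ = Σ λ_i·λ_j across factors = (0.75)(-0.60) + (0.12)(-0.18)
  = -0.4500 -0.0216 = -0.4716

-0.472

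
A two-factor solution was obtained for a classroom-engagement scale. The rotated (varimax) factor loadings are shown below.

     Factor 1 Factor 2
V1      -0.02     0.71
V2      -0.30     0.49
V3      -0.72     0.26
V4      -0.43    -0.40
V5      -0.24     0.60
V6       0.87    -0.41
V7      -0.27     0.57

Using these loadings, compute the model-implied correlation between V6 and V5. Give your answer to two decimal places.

-0.45

r̂ = Σ λ_i·λ_j across factors = (0.87)(-0.24) + (-0.41)(0.60)
  = -0.2088 -0.2460 = -0.4548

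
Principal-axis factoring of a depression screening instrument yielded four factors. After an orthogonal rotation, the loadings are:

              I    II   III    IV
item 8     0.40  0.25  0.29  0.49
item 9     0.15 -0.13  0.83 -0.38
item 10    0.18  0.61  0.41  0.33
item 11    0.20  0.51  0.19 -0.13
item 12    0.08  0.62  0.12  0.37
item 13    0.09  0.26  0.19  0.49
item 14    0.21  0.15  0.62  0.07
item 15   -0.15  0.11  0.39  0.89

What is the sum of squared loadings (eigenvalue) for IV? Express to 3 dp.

SS loadings for IV = 0.49² + (-0.38)² + 0.33² + (-0.13)² + 0.37² + 0.49² + 0.07² + 0.89² = 0.2401 + 0.1444 + 0.1089 + 0.0169 + 0.1369 + 0.2401 + 0.0049 + 0.7921 = 1.6843

1.684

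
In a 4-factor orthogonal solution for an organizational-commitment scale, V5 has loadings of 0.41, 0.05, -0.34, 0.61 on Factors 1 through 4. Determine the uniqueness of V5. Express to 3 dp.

h² = 0.41² + 0.05² + (-0.34)² + 0.61² = 0.1681 + 0.0025 + 0.1156 + 0.3721 = 0.6583
Uniqueness u² = 1 − h² = 1 − 0.6583 = 0.3417

0.342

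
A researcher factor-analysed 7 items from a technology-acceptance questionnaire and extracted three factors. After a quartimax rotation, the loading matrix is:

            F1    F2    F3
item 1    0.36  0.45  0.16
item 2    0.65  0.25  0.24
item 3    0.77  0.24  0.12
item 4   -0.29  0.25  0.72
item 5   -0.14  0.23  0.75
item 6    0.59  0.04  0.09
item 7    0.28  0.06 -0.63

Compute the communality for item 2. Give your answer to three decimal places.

h² = 0.65² + 0.25² + 0.24² = 0.4225 + 0.0625 + 0.0576 = 0.5426

0.543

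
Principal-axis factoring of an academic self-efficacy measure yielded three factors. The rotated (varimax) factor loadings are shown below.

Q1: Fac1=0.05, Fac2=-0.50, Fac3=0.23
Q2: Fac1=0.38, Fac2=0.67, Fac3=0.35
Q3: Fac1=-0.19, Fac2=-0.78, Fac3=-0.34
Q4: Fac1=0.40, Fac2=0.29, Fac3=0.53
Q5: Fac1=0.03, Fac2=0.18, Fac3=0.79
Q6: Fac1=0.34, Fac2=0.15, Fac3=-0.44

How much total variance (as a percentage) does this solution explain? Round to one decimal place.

54.9%

Communalities: 0.3054, 0.7158, 0.7601, 0.5250, 0.6574, 0.3317; Σh² = 3.2954.
Total variance with 6 standardized items is 6, so the solution explains 3.2954/6 = 0.5492 = 54.92%.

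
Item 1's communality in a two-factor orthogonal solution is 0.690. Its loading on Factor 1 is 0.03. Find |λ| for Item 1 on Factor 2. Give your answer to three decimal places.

0.830

Under orthogonal rotation h² = Σλ², so λ_Factor 2² = h² − (0.0009) = 0.690 − 0.0009 = 0.6891.
|λ| = √0.6891 = 0.8301.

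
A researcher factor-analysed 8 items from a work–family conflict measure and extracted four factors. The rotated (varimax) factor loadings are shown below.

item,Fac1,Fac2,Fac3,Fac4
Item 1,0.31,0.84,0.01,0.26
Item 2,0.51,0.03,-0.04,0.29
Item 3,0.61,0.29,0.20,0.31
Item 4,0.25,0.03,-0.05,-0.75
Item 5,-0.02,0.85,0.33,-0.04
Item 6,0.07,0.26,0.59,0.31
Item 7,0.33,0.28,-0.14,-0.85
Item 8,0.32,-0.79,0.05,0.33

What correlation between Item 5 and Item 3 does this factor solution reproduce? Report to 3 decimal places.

0.288

r̂ = Σ λ_i·λ_j across factors = (-0.02)(0.61) + (0.85)(0.29) + (0.33)(0.20) + (-0.04)(0.31)
  = -0.0122 +0.2465 +0.0660 -0.0124 = 0.2879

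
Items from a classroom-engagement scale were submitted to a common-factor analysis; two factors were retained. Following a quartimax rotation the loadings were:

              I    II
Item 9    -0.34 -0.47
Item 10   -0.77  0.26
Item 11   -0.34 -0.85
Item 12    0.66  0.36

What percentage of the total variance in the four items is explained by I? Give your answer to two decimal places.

SS loadings for I = (-0.34)² + (-0.77)² + (-0.34)² + 0.66² = 1.2597
With 4 standardized items, total variance = 4. Proportion = 1.2597/4 = 0.3149 → 31.49%.

31.49%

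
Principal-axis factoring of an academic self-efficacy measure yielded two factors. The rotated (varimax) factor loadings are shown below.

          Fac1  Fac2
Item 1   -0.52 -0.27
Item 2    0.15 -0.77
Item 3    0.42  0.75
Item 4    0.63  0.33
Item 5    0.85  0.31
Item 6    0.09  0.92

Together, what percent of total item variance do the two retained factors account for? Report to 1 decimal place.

64.6%

Communalities: 0.3433, 0.6154, 0.7389, 0.5058, 0.8186, 0.8545; Σh² = 3.8765.
Total variance with 6 standardized items is 6, so the solution explains 3.8765/6 = 0.6461 = 64.61%.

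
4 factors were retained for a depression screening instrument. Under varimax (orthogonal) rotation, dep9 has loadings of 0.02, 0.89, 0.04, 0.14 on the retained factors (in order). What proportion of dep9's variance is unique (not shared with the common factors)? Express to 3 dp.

h² = 0.02² + 0.89² + 0.04² + 0.14² = 0.0004 + 0.7921 + 0.0016 + 0.0196 = 0.8137
Uniqueness u² = 1 − h² = 1 − 0.8137 = 0.1863

0.186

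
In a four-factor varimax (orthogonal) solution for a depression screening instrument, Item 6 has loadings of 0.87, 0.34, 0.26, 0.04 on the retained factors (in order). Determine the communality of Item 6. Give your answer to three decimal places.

0.942

h² = 0.87² + 0.34² + 0.26² + 0.04² = 0.7569 + 0.1156 + 0.0676 + 0.0016 = 0.9417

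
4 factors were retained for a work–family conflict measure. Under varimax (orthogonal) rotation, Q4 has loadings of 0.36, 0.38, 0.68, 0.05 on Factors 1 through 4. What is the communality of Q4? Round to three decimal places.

h² = 0.36² + 0.38² + 0.68² + 0.05² = 0.1296 + 0.1444 + 0.4624 + 0.0025 = 0.7389

0.739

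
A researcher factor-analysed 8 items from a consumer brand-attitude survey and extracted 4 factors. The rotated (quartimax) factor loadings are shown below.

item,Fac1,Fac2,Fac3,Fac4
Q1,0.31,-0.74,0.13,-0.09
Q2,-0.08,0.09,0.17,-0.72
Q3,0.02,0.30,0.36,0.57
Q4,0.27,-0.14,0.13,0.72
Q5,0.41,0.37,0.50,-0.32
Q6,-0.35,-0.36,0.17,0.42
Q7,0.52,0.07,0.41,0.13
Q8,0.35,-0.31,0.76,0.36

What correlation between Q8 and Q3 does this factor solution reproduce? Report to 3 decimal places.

r̂ = Σ λ_i·λ_j across factors = (0.35)(0.02) + (-0.31)(0.30) + (0.76)(0.36) + (0.36)(0.57)
  = +0.0070 -0.0930 +0.2736 +0.2052 = 0.3928

0.393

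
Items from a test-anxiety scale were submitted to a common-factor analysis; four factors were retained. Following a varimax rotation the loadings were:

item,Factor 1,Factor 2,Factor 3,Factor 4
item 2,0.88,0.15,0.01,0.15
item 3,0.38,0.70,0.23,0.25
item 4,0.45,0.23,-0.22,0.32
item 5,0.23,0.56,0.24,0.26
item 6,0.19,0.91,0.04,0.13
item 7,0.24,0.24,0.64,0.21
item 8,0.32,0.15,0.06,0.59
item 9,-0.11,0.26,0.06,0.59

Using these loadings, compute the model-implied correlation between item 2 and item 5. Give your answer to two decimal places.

r̂ = Σ λ_i·λ_j across factors = (0.88)(0.23) + (0.15)(0.56) + (0.01)(0.24) + (0.15)(0.26)
  = +0.2024 +0.0840 +0.0024 +0.0390 = 0.3278

0.33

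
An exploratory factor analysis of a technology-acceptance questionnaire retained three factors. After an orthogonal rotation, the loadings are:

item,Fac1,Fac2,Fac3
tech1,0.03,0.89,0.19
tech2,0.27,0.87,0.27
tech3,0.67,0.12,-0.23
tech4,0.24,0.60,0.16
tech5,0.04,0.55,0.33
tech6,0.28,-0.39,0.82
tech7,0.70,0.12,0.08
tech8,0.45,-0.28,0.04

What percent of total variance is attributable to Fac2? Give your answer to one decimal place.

30.9%

SS loadings for Fac2 = 0.89² + 0.87² + 0.12² + 0.60² + 0.55² + (-0.39)² + 0.12² + (-0.28)² = 2.4708
With 8 standardized items, total variance = 8. Proportion = 2.4708/8 = 0.3089 → 30.89%.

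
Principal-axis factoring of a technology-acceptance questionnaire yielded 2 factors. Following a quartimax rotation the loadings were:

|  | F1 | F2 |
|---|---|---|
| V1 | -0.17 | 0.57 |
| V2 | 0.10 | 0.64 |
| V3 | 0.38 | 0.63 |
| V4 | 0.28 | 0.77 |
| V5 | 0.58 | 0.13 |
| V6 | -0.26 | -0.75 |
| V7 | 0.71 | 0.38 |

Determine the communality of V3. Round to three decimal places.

h² = 0.38² + 0.63² = 0.1444 + 0.3969 = 0.5413

0.541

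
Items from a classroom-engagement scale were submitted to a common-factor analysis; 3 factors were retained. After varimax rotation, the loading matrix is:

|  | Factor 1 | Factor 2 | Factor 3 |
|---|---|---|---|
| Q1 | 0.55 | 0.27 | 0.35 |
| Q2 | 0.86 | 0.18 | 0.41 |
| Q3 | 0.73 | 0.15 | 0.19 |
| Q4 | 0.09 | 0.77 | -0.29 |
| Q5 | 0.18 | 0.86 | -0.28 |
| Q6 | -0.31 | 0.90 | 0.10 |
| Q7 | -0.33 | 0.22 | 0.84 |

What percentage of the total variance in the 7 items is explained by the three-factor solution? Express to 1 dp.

76.3%

SS loadings by factor: 1.8205, 2.3187, 1.2048; total = 5.3440.
Total variance with 7 standardized items is 7, so the solution explains 5.3440/7 = 0.7634 = 76.34%.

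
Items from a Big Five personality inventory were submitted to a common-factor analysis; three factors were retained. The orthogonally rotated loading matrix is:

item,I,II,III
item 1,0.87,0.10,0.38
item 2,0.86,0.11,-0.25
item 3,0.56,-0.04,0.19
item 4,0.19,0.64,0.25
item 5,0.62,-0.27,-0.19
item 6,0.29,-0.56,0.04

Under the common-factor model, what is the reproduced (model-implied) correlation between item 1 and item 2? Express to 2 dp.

0.66

r̂ = Σ λ_i·λ_j across factors = (0.87)(0.86) + (0.10)(0.11) + (0.38)(-0.25)
  = +0.7482 +0.0110 -0.0950 = 0.6642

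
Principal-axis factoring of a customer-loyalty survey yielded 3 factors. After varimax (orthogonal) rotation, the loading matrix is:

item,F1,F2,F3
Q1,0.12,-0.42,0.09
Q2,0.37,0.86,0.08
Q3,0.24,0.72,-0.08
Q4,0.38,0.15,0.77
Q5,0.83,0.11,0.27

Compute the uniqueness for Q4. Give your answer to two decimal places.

h² = 0.38² + 0.15² + 0.77² = 0.1444 + 0.0225 + 0.5929 = 0.7598
Uniqueness u² = 1 − h² = 1 − 0.7598 = 0.2402

0.24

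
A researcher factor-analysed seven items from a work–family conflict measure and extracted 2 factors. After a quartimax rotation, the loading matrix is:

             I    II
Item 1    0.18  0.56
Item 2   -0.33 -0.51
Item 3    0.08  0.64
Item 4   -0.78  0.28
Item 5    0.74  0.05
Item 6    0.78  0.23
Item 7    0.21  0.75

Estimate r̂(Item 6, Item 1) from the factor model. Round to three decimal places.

0.269

r̂ = Σ λ_i·λ_j across factors = (0.78)(0.18) + (0.23)(0.56)
  = +0.1404 +0.1288 = 0.2692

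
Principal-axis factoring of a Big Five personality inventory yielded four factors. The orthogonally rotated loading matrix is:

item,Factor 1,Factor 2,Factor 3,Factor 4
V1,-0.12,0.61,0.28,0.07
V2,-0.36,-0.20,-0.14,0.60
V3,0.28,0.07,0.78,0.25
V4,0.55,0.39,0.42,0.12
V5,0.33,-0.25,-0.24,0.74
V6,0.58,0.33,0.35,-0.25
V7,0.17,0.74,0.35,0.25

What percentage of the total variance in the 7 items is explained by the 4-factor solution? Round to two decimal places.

SS loadings by factor: 0.9991, 1.2881, 1.1854, 1.1144; total = 4.5870.
Total variance with 7 standardized items is 7, so the solution explains 4.5870/7 = 0.6553 = 65.53%.

65.53%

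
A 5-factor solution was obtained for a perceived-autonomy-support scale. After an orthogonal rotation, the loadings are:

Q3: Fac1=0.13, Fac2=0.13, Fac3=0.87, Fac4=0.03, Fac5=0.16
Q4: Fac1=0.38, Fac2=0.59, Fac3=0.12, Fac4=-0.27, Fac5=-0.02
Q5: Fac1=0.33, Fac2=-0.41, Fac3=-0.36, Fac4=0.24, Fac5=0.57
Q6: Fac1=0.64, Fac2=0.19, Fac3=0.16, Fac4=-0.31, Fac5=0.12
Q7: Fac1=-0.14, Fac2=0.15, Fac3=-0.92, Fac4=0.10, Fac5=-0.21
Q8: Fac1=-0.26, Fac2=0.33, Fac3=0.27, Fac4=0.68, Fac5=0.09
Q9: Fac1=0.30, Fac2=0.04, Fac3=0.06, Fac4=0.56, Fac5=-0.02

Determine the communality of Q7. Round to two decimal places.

h² = (-0.14)² + 0.15² + (-0.92)² + 0.10² + (-0.21)² = 0.0196 + 0.0225 + 0.8464 + 0.0100 + 0.0441 = 0.9426

0.94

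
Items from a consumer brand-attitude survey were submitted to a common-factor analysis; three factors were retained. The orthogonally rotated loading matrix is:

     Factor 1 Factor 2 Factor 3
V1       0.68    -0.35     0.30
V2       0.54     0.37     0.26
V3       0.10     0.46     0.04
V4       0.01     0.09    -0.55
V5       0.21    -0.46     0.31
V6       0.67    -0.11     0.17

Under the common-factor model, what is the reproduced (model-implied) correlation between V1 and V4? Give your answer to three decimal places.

-0.190

r̂ = Σ λ_i·λ_j across factors = (0.68)(0.01) + (-0.35)(0.09) + (0.30)(-0.55)
  = +0.0068 -0.0315 -0.1650 = -0.1897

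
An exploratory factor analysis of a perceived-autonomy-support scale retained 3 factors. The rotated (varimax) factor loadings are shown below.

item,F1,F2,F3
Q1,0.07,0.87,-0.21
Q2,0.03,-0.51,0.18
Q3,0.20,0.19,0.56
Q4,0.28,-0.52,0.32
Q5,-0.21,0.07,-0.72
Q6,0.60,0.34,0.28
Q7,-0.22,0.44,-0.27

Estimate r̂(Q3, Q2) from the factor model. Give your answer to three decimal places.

0.010

r̂ = Σ λ_i·λ_j across factors = (0.20)(0.03) + (0.19)(-0.51) + (0.56)(0.18)
  = +0.0060 -0.0969 +0.1008 = 0.0099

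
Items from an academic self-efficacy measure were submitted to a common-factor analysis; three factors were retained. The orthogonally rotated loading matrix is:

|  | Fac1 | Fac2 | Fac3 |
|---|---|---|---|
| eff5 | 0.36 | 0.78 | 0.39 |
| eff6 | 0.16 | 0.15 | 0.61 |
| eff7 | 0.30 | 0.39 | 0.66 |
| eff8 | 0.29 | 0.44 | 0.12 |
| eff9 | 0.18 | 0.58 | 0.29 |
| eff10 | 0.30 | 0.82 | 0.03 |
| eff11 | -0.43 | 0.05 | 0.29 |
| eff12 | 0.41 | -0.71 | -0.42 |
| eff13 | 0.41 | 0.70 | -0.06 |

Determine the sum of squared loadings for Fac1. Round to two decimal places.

0.97

SS loadings for Fac1 = 0.36² + 0.16² + 0.30² + 0.29² + 0.18² + 0.30² + (-0.43)² + 0.41² + 0.41² = 0.1296 + 0.0256 + 0.0900 + 0.0841 + 0.0324 + 0.0900 + 0.1849 + 0.1681 + 0.1681 = 0.9728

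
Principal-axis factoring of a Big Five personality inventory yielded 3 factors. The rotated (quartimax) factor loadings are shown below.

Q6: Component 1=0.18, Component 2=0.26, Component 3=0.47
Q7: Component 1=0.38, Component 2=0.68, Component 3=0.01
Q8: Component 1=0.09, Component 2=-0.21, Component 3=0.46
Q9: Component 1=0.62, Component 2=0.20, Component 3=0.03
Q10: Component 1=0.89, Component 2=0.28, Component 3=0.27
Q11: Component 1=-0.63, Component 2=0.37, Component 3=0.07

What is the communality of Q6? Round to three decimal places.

0.321

h² = 0.18² + 0.26² + 0.47² = 0.0324 + 0.0676 + 0.2209 = 0.3209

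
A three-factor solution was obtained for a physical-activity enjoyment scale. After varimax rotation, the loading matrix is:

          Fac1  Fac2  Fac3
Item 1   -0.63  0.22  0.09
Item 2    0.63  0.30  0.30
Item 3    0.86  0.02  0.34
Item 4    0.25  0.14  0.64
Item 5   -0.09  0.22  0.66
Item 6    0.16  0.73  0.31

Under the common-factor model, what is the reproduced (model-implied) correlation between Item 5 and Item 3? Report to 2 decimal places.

0.15

r̂ = Σ λ_i·λ_j across factors = (-0.09)(0.86) + (0.22)(0.02) + (0.66)(0.34)
  = -0.0774 +0.0044 +0.2244 = 0.1514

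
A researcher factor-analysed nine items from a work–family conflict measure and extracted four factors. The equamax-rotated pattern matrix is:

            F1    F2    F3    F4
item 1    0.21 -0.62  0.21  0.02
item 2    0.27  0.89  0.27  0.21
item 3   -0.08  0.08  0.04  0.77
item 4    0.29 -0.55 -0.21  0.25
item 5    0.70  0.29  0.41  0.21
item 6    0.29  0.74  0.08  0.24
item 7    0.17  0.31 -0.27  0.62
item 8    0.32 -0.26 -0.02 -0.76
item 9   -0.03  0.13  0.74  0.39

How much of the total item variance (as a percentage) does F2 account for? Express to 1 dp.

SS loadings for F2 = (-0.62)² + 0.89² + 0.08² + (-0.55)² + 0.29² + 0.74² + 0.31² + (-0.26)² + 0.13² = 2.2977
With 9 standardized items, total variance = 9. Proportion = 2.2977/9 = 0.2553 → 25.53%.

25.5%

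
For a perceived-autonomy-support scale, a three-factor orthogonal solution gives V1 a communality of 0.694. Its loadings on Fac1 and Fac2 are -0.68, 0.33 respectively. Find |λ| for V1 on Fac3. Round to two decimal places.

0.35

Under orthogonal rotation h² = Σλ², so λ_Fac3² = h² − (0.5713) = 0.694 − 0.5713 = 0.1227.
|λ| = √0.1227 = 0.3503.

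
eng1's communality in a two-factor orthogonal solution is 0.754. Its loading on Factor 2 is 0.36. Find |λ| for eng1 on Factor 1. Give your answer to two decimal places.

Under orthogonal rotation h² = Σλ², so λ_Factor 1² = h² − (0.1296) = 0.754 − 0.1296 = 0.6244.
|λ| = √0.6244 = 0.7902.

0.79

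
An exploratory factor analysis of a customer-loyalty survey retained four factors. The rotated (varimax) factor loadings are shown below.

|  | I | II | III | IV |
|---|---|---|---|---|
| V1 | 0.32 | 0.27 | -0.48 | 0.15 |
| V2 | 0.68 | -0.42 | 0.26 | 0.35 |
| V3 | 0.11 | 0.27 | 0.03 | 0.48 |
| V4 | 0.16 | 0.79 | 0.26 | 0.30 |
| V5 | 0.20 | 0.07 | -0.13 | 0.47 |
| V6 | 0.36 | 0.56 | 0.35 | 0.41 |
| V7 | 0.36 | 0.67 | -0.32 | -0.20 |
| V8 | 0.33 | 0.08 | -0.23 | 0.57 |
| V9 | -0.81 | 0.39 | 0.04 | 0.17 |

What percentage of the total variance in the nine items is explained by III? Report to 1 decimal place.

7.4%

SS loadings for III = (-0.48)² + 0.26² + 0.03² + 0.26² + (-0.13)² + 0.35² + (-0.32)² + (-0.23)² + 0.04² = 0.6628
With 9 standardized items, total variance = 9. Proportion = 0.6628/9 = 0.0736 → 7.36%.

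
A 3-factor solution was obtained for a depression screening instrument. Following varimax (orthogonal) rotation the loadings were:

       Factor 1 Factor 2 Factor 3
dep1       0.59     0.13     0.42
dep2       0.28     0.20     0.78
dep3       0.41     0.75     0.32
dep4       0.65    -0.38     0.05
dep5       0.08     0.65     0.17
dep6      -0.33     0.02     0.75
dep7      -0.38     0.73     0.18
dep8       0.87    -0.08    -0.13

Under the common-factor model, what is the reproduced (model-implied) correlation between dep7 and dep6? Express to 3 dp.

0.275

r̂ = Σ λ_i·λ_j across factors = (-0.38)(-0.33) + (0.73)(0.02) + (0.18)(0.75)
  = +0.1254 +0.0146 +0.1350 = 0.2750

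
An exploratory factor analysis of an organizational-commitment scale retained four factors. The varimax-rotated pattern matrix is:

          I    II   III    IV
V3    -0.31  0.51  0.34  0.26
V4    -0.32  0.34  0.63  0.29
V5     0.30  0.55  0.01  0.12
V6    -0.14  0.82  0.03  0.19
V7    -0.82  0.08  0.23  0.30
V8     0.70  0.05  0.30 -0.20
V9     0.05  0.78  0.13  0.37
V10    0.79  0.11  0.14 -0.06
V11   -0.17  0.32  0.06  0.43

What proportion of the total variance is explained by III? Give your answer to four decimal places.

SS loadings for III = 0.34² + 0.63² + 0.01² + 0.03² + 0.23² + 0.30² + 0.13² + 0.14² + 0.06² = 0.6965
Proportion of variance = 0.6965 / 9 = 0.0774.

0.0774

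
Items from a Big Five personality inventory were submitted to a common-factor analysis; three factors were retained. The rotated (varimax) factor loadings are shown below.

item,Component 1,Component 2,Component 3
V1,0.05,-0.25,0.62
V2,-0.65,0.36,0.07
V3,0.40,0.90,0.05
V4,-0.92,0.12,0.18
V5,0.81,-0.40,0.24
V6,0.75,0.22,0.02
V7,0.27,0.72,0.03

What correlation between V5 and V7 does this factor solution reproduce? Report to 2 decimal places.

r̂ = Σ λ_i·λ_j across factors = (0.81)(0.27) + (-0.40)(0.72) + (0.24)(0.03)
  = +0.2187 -0.2880 +0.0072 = -0.0621

-0.06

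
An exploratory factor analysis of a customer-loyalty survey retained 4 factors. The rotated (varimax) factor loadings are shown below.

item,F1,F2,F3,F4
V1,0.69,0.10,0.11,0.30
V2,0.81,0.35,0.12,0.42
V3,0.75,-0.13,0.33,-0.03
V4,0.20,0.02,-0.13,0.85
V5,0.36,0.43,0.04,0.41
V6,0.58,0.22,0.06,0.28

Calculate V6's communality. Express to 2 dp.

0.47

h² = 0.58² + 0.22² + 0.06² + 0.28² = 0.3364 + 0.0484 + 0.0036 + 0.0784 = 0.4668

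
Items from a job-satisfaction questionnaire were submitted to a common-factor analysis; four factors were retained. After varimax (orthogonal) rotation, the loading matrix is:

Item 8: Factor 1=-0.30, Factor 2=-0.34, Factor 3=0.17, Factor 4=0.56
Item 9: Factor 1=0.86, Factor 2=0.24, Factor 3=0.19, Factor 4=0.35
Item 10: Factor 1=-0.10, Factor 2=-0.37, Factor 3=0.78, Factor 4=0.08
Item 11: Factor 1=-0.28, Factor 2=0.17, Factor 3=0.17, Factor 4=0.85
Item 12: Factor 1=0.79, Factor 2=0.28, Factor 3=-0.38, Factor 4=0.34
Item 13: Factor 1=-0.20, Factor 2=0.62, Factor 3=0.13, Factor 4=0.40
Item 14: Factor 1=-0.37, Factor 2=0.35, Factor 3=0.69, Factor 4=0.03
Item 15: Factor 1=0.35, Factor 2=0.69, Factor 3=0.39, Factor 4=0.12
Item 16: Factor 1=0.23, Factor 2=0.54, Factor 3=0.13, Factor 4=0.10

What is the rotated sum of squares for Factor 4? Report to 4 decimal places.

1.4659

SS loadings for Factor 4 = 0.56² + 0.35² + 0.08² + 0.85² + 0.34² + 0.40² + 0.03² + 0.12² + 0.10² = 0.3136 + 0.1225 + 0.0064 + 0.7225 + 0.1156 + 0.1600 + 0.0009 + 0.0144 + 0.0100 = 1.4659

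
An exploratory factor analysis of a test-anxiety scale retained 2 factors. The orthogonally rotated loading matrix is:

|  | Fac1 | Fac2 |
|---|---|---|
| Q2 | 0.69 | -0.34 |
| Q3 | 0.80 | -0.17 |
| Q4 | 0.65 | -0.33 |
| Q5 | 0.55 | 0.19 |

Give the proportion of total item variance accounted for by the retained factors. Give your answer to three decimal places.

0.533

SS loadings by factor: 1.8411, 0.2895; total = 2.1306.
Total variance with 4 standardized items is 4, so the solution explains 2.1306/4 = 0.5327.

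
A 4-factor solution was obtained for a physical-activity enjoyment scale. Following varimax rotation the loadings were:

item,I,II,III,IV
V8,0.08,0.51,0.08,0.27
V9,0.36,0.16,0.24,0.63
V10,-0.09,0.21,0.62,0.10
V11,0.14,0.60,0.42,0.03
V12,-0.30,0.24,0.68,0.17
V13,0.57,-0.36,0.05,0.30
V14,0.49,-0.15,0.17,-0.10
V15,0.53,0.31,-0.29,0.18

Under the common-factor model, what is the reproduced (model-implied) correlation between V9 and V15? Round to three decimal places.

0.284

r̂ = Σ λ_i·λ_j across factors = (0.36)(0.53) + (0.16)(0.31) + (0.24)(-0.29) + (0.63)(0.18)
  = +0.1908 +0.0496 -0.0696 +0.1134 = 0.2842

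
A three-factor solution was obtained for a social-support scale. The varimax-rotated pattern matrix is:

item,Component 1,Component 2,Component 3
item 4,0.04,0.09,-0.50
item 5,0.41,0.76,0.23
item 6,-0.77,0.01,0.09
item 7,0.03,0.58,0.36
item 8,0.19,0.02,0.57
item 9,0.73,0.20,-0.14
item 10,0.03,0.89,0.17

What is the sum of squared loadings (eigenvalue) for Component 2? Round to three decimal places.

SS loadings for Component 2 = 0.09² + 0.76² + 0.01² + 0.58² + 0.02² + 0.20² + 0.89² = 0.0081 + 0.5776 + 0.0001 + 0.3364 + 0.0004 + 0.0400 + 0.7921 = 1.7547

1.755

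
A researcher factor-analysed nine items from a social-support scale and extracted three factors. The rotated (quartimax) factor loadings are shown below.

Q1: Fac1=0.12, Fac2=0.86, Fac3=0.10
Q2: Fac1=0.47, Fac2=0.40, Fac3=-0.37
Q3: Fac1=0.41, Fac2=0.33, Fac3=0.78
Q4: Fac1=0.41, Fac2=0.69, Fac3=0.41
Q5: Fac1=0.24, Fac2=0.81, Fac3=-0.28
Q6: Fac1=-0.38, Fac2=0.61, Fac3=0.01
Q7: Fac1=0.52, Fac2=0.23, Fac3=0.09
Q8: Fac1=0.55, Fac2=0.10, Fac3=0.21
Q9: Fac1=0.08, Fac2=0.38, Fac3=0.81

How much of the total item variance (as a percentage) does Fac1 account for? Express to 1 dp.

15.0%

SS loadings for Fac1 = 0.12² + 0.47² + 0.41² + 0.41² + 0.24² + (-0.38)² + 0.52² + 0.55² + 0.08² = 1.3528
With 9 standardized items, total variance = 9. Proportion = 1.3528/9 = 0.1503 → 15.03%.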